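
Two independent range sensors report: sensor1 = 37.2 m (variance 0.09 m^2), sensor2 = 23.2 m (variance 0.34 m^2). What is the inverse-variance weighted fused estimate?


w1 = (1/var1) / (1/var1 + 1/var2)
   = 11.1111 / (11.1111 + 2.9412) = 0.7907
w2 = 1 - w1 = 0.2093
fused = w1*s1 + w2*s2 = 29.414 + 4.8558
= 34.2698 m


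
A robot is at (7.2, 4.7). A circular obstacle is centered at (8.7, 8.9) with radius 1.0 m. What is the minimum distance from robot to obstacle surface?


center_dist = sqrt((7.2-8.7)^2 + (4.7-8.9)^2)
= sqrt(2.25 + 17.64)
= 4.4598
min_dist = center_dist - radius = 4.4598 - 1.0 = 3.4598 m


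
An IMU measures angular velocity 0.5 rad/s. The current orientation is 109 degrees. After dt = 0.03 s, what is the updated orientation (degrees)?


delta_theta = w * dt = 0.5 * 0.03 = 0.015 rad
= 0.8594 deg
theta_new = 109 + 0.8594 = 109.8594 deg


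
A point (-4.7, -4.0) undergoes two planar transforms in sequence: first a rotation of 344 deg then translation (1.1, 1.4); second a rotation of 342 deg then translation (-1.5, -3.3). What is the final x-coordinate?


After transform 1:
x1 = cos(344)*-4.7 - sin(344)*-4.0 + 1.1 = -4.5205
y1 = sin(344)*-4.7 + cos(344)*-4.0 + 1.4 = -1.1496
After transform 2:
x2 = cos(342)*-4.5205 - sin(342)*-1.1496 + -1.5
= -6.1545


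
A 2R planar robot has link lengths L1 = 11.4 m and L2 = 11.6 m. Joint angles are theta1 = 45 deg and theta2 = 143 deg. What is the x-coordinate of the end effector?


Convert angles to radians: theta1 = 0.7854, theta2 = 2.4958
x = L1*cos(theta1) + L2*cos(theta1+theta2)
x = 8.061 + -11.4871
x = -3.4261


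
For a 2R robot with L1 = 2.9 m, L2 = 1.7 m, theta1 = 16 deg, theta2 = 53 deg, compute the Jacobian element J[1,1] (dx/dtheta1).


J[1,1] = -L1*sin(t1) - L2*sin(t1+t2)
= -2.9*sin(16) - 1.7*sin(69)
= -2.3864


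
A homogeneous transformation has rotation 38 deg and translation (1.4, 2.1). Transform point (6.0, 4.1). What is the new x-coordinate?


x' = cos(theta)*px - sin(theta)*py + tx
= 0.788*6.0 - 0.6157*4.1 + 1.4
= 3.6039


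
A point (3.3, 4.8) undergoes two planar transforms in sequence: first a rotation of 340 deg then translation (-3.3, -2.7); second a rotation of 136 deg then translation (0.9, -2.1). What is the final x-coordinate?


After transform 1:
x1 = cos(340)*3.3 - sin(340)*4.8 + -3.3 = 1.4427
y1 = sin(340)*3.3 + cos(340)*4.8 + -2.7 = 0.6819
After transform 2:
x2 = cos(136)*1.4427 - sin(136)*0.6819 + 0.9
= -0.6114


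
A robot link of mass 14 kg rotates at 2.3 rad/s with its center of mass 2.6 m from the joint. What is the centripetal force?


F = m * omega^2 * r
= 14 * 2.3^2 * 2.6
= 14 * 5.29 * 2.6
= 192.556 N


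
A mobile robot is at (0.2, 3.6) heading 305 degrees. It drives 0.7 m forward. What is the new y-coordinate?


y_new = y0 + d*sin(theta)
= 3.6 + 0.7*sin(305)
= 3.6 + -0.5734
= 3.0266


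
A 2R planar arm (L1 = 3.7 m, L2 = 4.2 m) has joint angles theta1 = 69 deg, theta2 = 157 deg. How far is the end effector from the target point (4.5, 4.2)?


End effector via forward kinematics:
x = L1*cos(t1) + L2*cos(t1+t2) = -1.5916
y = L1*sin(t1) + L2*sin(t1+t2) = 0.433
Distance to target:
d = sqrt((4.5 - -1.5916)^2 + (4.2 - 0.433)^2)
= sqrt(37.1076 + 14.1901)
= 7.1622 m


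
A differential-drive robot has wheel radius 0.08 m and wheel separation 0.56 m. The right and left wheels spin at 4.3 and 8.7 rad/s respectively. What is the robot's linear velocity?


vR = r*wR = 0.08*4.3 = 0.344 m/s
vL = r*wL = 0.08*8.7 = 0.696 m/s
v = (vR+vL)/2 = 0.52 m/s
omega = (vR-vL)/L = -0.6286 rad/s
linear velocity = 0.52 m/s


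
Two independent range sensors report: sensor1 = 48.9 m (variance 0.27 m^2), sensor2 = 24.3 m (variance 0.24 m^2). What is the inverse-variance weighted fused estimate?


w1 = (1/var1) / (1/var1 + 1/var2)
   = 3.7037 / (3.7037 + 4.1667) = 0.4706
w2 = 1 - w1 = 0.5294
fused = w1*s1 + w2*s2 = 23.0118 + 12.8647
= 35.8765 m


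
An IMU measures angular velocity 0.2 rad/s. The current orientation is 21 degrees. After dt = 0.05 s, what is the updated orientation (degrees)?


delta_theta = w * dt = 0.2 * 0.05 = 0.01 rad
= 0.573 deg
theta_new = 21 + 0.573 = 21.573 deg


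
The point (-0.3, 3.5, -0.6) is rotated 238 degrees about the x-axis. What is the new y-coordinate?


Rotation about x-axis: y' = y*cos(theta) - z*sin(theta)
= 3.5 * -0.5299 - -0.6 * -0.848
= -2.3635


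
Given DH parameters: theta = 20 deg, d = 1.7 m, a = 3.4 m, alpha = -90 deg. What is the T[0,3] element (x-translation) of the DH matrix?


T[0,3] = a * cos(theta)
= 3.4 * cos(20 deg)
= 3.4 * 0.9397
= 3.195


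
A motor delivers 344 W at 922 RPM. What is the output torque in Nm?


omega = 922 * 2*pi/60 = 96.5516 rad/s
tau = P / omega = 344 / 96.5516
= 3.5629 Nm


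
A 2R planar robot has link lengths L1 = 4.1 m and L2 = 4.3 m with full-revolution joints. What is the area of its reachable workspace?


r_max = L1 + L2 = 8.4 m
r_min = |L1 - L2| = 0.2 m
Area = pi*(r_max^2 - r_min^2)
= pi*(70.56 - 0.04)
= pi * 70.52
= 221.5451 m^2


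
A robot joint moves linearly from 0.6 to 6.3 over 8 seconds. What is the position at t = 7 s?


s = t/T = 7/8 = 0.875
p(t) = p0 + (pf-p0)*s
= 0.6 + (6.3 - 0.6) * 0.875
= 5.5875


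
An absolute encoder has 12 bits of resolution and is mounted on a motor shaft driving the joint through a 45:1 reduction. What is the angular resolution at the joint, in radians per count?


counts = 2^12 = 4096
effective counts at joint = 4096 * 45 = 184320
resolution = 2*pi / 184320
= 3.4088e-05 rad/count


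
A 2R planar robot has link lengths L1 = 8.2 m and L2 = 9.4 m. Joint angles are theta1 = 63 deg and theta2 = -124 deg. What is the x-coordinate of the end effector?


Convert angles to radians: theta1 = 1.0996, theta2 = -2.1642
x = L1*cos(theta1) + L2*cos(theta1+theta2)
x = 3.7227 + 4.5572
x = 8.2799


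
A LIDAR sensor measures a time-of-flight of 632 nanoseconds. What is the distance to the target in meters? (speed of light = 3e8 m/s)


tof = 632 ns = 6.32e-07 s
dist = c * tof / 2
= 3e8 * 6.32e-07 / 2
= 94.8 m


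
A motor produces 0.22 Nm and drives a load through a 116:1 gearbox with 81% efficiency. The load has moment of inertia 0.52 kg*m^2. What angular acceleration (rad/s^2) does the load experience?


tau_out = tau_motor * N * eta
= 0.22 * 116 * 0.81 = 20.6712 Nm
alpha = tau_out / I = 20.6712 / 0.52
= 39.7523 rad/s^2


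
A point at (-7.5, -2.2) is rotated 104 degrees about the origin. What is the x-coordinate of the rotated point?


x' = x*cos(theta) - y*sin(theta)
cos(104 deg) = -0.2419, sin(104 deg) = 0.9703
x' = -7.5 * -0.2419 - -2.2 * 0.9703
= 1.8144 - -2.1347
= 3.9491


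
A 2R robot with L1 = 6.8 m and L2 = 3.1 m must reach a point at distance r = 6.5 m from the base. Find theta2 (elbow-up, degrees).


cos(theta2) = (r^2 - L1^2 - L2^2) / (2*L1*L2)
cos(theta2) = (42.25 - 46.24 - 9.61) / 42.16
cos(theta2) = -0.322581
theta2 = 108.8191 degrees


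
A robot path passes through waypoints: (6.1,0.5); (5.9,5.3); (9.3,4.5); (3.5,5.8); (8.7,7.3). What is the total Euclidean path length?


Segment lengths:
  seg1 = sqrt((-0.2)^2 + (4.8)^2) = 4.8042
  seg2 = sqrt((3.4)^2 + (-0.8)^2) = 3.4928
  seg3 = sqrt((-5.8)^2 + (1.3)^2) = 5.9439
  seg4 = sqrt((5.2)^2 + (1.5)^2) = 5.412
Total = 19.6529


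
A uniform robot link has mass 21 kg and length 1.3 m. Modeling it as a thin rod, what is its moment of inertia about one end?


I = (1/3) * m * L^2
= (1/3) * 21 * 1.3^2
= 0.333333 * 21 * 1.69
= 11.83 kg*m^2


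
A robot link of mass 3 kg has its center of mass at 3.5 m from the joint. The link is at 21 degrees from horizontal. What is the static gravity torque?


tau = m*g*L*cos(angle)
= 3 * 9.81 * 3.5 * cos(21 deg)
= 3 * 9.81 * 3.5 * 0.9336
= 96.1635 Nm


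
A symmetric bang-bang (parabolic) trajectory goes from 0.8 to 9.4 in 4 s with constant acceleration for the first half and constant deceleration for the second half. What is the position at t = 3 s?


Symmetric rest-to-rest: each phase covers (pf-p0)/2 in time T/2. 0.5*a*(T/2)^2 = (pf-p0)/2 => a = 4*(pf-p0)/T^2
a = 4*(9.4-0.8)/4^2 = 2.15
t = 3 is in the deceleration phase (t > T/2).
p = pf - 0.5*a*(T-t)^2 = 9.4 - 0.5*2.15*1^2
= 8.325


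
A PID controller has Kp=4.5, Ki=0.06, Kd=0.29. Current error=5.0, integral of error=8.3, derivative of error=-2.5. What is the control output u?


u = Kp*e + Ki*int(e) + Kd*de/dt
= 4.5*5.0 + 0.06*8.3 + 0.29*(-2.5)
= 22.5 + 0.498 + -0.725
= 22.273


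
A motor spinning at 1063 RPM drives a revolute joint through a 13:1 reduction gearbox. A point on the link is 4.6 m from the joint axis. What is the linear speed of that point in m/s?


omega_motor = 1063 * 2*pi/60 = 111.3171 rad/s
omega_joint = omega_motor / 13 = 8.5629 rad/s
v = omega_joint * r = 8.5629 * 4.6
= 39.3891 m/s


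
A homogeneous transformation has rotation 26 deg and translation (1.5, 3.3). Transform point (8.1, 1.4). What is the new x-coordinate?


x' = cos(theta)*px - sin(theta)*py + tx
= 0.8988*8.1 - 0.4384*1.4 + 1.5
= 8.1665


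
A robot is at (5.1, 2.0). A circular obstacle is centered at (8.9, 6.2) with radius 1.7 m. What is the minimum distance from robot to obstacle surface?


center_dist = sqrt((5.1-8.9)^2 + (2.0-6.2)^2)
= sqrt(14.44 + 17.64)
= 5.6639
min_dist = center_dist - radius = 5.6639 - 1.7 = 3.9639 m


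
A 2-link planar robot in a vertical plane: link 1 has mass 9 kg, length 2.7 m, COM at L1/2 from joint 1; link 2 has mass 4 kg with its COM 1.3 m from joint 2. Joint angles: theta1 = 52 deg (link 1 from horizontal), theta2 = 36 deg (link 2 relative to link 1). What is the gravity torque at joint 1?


Horizontal distance from joint 1 to link-1 COM:
  x_c1 = (L1/2)*cos(t1) = 1.35 * 0.6157 = 0.8311 m
Horizontal distance from joint 1 to link-2 COM:
  x_c2 = L1*cos(t1) + Lc2*cos(t1+t2)
       = 2.7*0.6157 + 1.3*0.0349 = 1.7077 m
tau1 = m1*g*x_c1 + m2*g*x_c2
     = 9*9.81*0.8311 + 4*9.81*1.7077
     = 73.3816 + 67.0084
     = 140.39 Nm


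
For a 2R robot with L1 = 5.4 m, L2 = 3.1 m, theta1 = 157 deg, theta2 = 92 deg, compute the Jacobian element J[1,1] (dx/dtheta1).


J[1,1] = -L1*sin(t1) - L2*sin(t1+t2)
= -5.4*sin(157) - 3.1*sin(249)
= 0.7842


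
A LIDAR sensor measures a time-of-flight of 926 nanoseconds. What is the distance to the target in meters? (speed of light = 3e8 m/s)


tof = 926 ns = 9.26e-07 s
dist = c * tof / 2
= 3e8 * 9.26e-07 / 2
= 138.9 m


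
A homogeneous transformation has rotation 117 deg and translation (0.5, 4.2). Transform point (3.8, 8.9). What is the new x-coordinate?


x' = cos(theta)*px - sin(theta)*py + tx
= -0.454*3.8 - 0.891*8.9 + 0.5
= -9.1551


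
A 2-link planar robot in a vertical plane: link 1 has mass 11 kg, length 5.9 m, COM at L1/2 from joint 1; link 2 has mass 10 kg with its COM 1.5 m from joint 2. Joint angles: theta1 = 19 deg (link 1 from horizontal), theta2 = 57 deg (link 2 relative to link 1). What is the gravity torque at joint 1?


Horizontal distance from joint 1 to link-1 COM:
  x_c1 = (L1/2)*cos(t1) = 2.95 * 0.9455 = 2.7893 m
Horizontal distance from joint 1 to link-2 COM:
  x_c2 = L1*cos(t1) + Lc2*cos(t1+t2)
       = 5.9*0.9455 + 1.5*0.2419 = 5.9414 m
tau1 = m1*g*x_c1 + m2*g*x_c2
     = 11*9.81*2.7893 + 10*9.81*5.9414
     = 300.9912 + 582.8555
     = 883.8467 Nm


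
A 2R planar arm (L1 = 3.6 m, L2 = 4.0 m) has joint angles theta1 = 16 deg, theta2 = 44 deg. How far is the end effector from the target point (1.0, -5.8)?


End effector via forward kinematics:
x = L1*cos(t1) + L2*cos(t1+t2) = 5.4605
y = L1*sin(t1) + L2*sin(t1+t2) = 4.4564
Distance to target:
d = sqrt((1.0 - 5.4605)^2 + (-5.8 - 4.4564)^2)
= sqrt(19.8964 + 105.1937)
= 11.1844 m


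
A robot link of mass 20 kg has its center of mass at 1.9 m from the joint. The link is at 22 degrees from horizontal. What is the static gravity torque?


tau = m*g*L*cos(angle)
= 20 * 9.81 * 1.9 * cos(22 deg)
= 20 * 9.81 * 1.9 * 0.9272
= 345.6356 Nm


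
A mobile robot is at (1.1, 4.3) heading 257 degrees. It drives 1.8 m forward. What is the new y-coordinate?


y_new = y0 + d*sin(theta)
= 4.3 + 1.8*sin(257)
= 4.3 + -1.7539
= 2.5461


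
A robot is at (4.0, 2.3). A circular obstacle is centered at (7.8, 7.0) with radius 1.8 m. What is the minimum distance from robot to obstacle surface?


center_dist = sqrt((4.0-7.8)^2 + (2.3-7.0)^2)
= sqrt(14.44 + 22.09)
= 6.044
min_dist = center_dist - radius = 6.044 - 1.8 = 4.244 m


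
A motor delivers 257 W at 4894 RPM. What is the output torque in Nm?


omega = 4894 * 2*pi/60 = 512.4985 rad/s
tau = P / omega = 257 / 512.4985
= 0.5015 Nm


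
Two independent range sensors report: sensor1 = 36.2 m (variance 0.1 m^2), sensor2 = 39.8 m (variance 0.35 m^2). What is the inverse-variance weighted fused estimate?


w1 = (1/var1) / (1/var1 + 1/var2)
   = 10.0 / (10.0 + 2.8571) = 0.7778
w2 = 1 - w1 = 0.2222
fused = w1*s1 + w2*s2 = 28.1556 + 8.8444
= 37.0 m


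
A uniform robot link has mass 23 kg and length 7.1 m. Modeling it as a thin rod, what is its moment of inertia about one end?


I = (1/3) * m * L^2
= (1/3) * 23 * 7.1^2
= 0.333333 * 23 * 50.41
= 386.4767 kg*m^2


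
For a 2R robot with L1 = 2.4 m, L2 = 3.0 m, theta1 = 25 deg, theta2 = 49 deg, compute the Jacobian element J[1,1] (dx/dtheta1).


J[1,1] = -L1*sin(t1) - L2*sin(t1+t2)
= -2.4*sin(25) - 3.0*sin(74)
= -3.8981


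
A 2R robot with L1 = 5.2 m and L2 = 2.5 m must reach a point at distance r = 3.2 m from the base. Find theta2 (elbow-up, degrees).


cos(theta2) = (r^2 - L1^2 - L2^2) / (2*L1*L2)
cos(theta2) = (10.24 - 27.04 - 6.25) / 26.0
cos(theta2) = -0.886538
theta2 = 152.4414 degrees


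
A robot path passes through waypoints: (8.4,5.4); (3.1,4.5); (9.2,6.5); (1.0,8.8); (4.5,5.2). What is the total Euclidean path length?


Segment lengths:
  seg1 = sqrt((-5.3)^2 + (-0.9)^2) = 5.3759
  seg2 = sqrt((6.1)^2 + (2.0)^2) = 6.4195
  seg3 = sqrt((-8.2)^2 + (2.3)^2) = 8.5165
  seg4 = sqrt((3.5)^2 + (-3.6)^2) = 5.021
Total = 25.3328


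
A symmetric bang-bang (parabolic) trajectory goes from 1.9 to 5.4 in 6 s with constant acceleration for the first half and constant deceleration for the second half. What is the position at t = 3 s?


Symmetric rest-to-rest: each phase covers (pf-p0)/2 in time T/2. 0.5*a*(T/2)^2 = (pf-p0)/2 => a = 4*(pf-p0)/T^2
a = 4*(5.4-1.9)/6^2 = 0.3889
t = 3 is in the acceleration phase (t <= T/2).
p = p0 + 0.5*a*t^2 = 1.9 + 0.5*0.3889*3^2
= 3.65


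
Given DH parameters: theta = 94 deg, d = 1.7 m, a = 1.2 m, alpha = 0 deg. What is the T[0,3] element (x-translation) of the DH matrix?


T[0,3] = a * cos(theta)
= 1.2 * cos(94 deg)
= 1.2 * -0.0698
= -0.0837


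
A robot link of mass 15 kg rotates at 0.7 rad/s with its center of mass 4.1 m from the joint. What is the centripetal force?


F = m * omega^2 * r
= 15 * 0.7^2 * 4.1
= 15 * 0.49 * 4.1
= 30.135 N


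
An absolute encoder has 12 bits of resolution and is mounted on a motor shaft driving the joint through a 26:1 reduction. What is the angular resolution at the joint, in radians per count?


counts = 2^12 = 4096
effective counts at joint = 4096 * 26 = 106496
resolution = 2*pi / 106496
= 5.8999e-05 rad/count


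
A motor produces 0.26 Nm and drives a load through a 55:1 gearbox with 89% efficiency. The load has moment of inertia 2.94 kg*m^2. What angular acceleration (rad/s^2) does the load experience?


tau_out = tau_motor * N * eta
= 0.26 * 55 * 0.89 = 12.727 Nm
alpha = tau_out / I = 12.727 / 2.94
= 4.3289 rad/s^2


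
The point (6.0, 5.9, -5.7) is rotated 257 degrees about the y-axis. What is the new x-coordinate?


Rotation about y-axis: x' = x*cos(theta) + z*sin(theta)
= 6.0 * -0.225 + -5.7 * -0.9744
= 4.2042


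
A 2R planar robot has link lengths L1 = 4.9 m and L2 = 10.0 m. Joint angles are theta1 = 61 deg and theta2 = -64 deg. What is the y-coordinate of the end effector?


Convert angles to radians: theta1 = 1.0647, theta2 = -1.117
y = L1*sin(theta1) + L2*sin(theta1+theta2)
y = 4.2856 + -0.5234
y = 3.7623


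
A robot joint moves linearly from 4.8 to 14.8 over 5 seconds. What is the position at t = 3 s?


s = t/T = 3/5 = 0.6
p(t) = p0 + (pf-p0)*s
= 4.8 + (14.8 - 4.8) * 0.6
= 10.8


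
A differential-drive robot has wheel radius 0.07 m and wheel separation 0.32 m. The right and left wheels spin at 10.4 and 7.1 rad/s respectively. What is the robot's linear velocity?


vR = r*wR = 0.07*10.4 = 0.728 m/s
vL = r*wL = 0.07*7.1 = 0.497 m/s
v = (vR+vL)/2 = 0.6125 m/s
omega = (vR-vL)/L = 0.7219 rad/s
linear velocity = 0.6125 m/s


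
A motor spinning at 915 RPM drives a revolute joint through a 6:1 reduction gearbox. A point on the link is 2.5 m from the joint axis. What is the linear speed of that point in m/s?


omega_motor = 915 * 2*pi/60 = 95.8186 rad/s
omega_joint = omega_motor / 6 = 15.9698 rad/s
v = omega_joint * r = 15.9698 * 2.5
= 39.9244 m/s


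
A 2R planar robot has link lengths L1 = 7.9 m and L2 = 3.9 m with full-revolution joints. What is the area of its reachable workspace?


r_max = L1 + L2 = 11.8 m
r_min = |L1 - L2| = 4.0 m
Area = pi*(r_max^2 - r_min^2)
= pi*(139.24 - 16.0)
= pi * 123.24
= 387.1699 m^2


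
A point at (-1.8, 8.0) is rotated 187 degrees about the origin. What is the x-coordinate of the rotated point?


x' = x*cos(theta) - y*sin(theta)
cos(187 deg) = -0.9925, sin(187 deg) = -0.1219
x' = -1.8 * -0.9925 - 8.0 * -0.1219
= 1.7866 - -0.975
= 2.7615


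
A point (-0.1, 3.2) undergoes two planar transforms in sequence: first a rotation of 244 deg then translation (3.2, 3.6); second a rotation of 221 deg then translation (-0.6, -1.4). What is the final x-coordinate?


After transform 1:
x1 = cos(244)*-0.1 - sin(244)*3.2 + 3.2 = 6.12
y1 = sin(244)*-0.1 + cos(244)*3.2 + 3.6 = 2.2871
After transform 2:
x2 = cos(221)*6.12 - sin(221)*2.2871 + -0.6
= -3.7183


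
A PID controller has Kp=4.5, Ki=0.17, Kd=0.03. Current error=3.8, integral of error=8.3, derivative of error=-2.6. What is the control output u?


u = Kp*e + Ki*int(e) + Kd*de/dt
= 4.5*3.8 + 0.17*8.3 + 0.03*(-2.6)
= 17.1 + 1.411 + -0.078
= 18.433


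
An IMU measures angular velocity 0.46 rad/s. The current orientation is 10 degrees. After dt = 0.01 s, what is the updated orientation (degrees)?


delta_theta = w * dt = 0.46 * 0.01 = 0.0046 rad
= 0.2636 deg
theta_new = 10 + 0.2636 = 10.2636 deg


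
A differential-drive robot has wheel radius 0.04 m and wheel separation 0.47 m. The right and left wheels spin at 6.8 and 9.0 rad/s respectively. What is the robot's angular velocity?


vR = r*wR = 0.04*6.8 = 0.272 m/s
vL = r*wL = 0.04*9.0 = 0.36 m/s
v = (vR+vL)/2 = 0.316 m/s
omega = (vR-vL)/L = -0.1872 rad/s
angular velocity = -0.1872 rad/s


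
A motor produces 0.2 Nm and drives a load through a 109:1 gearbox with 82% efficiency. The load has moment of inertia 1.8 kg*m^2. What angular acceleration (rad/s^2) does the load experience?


tau_out = tau_motor * N * eta
= 0.2 * 109 * 0.82 = 17.876 Nm
alpha = tau_out / I = 17.876 / 1.8
= 9.9311 rad/s^2


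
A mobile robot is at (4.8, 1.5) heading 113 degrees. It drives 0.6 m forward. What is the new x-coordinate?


x_new = x0 + d*cos(theta)
= 4.8 + 0.6*cos(113)
= 4.8 + -0.2344
= 4.5656


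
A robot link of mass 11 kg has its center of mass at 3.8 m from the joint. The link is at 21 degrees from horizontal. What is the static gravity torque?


tau = m*g*L*cos(angle)
= 11 * 9.81 * 3.8 * cos(21 deg)
= 11 * 9.81 * 3.8 * 0.9336
= 382.8221 Nm


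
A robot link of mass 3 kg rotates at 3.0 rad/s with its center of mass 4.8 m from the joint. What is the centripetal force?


F = m * omega^2 * r
= 3 * 3.0^2 * 4.8
= 3 * 9.0 * 4.8
= 129.6 N


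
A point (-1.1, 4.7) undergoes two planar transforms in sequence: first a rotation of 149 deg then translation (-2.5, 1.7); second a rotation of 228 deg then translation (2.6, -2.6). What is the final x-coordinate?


After transform 1:
x1 = cos(149)*-1.1 - sin(149)*4.7 + -2.5 = -3.9778
y1 = sin(149)*-1.1 + cos(149)*4.7 + 1.7 = -2.8952
After transform 2:
x2 = cos(228)*-3.9778 - sin(228)*-2.8952 + 2.6
= 3.1101


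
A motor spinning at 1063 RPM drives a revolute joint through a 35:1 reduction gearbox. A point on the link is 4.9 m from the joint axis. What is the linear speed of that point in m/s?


omega_motor = 1063 * 2*pi/60 = 111.3171 rad/s
omega_joint = omega_motor / 35 = 3.1805 rad/s
v = omega_joint * r = 3.1805 * 4.9
= 15.5844 m/s


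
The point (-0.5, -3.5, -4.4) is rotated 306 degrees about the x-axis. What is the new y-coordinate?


Rotation about x-axis: y' = y*cos(theta) - z*sin(theta)
= -3.5 * 0.5878 - -4.4 * -0.809
= -5.6169


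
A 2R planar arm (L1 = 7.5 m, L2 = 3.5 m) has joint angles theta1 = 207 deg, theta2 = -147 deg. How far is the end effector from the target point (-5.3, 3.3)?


End effector via forward kinematics:
x = L1*cos(t1) + L2*cos(t1+t2) = -4.9325
y = L1*sin(t1) + L2*sin(t1+t2) = -0.3738
Distance to target:
d = sqrt((-5.3 - -4.9325)^2 + (3.3 - -0.3738)^2)
= sqrt(0.135 + 13.4971)
= 3.6922 m


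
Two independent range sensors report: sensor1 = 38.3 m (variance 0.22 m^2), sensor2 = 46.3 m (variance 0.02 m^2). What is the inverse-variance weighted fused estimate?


w1 = (1/var1) / (1/var1 + 1/var2)
   = 4.5455 / (4.5455 + 50.0) = 0.0833
w2 = 1 - w1 = 0.9167
fused = w1*s1 + w2*s2 = 3.1917 + 42.4417
= 45.6333 m


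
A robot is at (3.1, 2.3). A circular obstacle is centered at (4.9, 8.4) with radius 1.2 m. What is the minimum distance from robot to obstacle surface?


center_dist = sqrt((3.1-4.9)^2 + (2.3-8.4)^2)
= sqrt(3.24 + 37.21)
= 6.36
min_dist = center_dist - radius = 6.36 - 1.2 = 5.16 m


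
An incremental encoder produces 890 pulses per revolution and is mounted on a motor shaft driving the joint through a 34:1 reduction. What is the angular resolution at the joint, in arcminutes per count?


counts per rev = 890
effective counts at joint = 890 * 34 = 30260
resolution = 360*60 / 30260
= 0.7138 arcmin/count


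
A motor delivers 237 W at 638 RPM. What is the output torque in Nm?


omega = 638 * 2*pi/60 = 66.8112 rad/s
tau = P / omega = 237 / 66.8112
= 3.5473 Nm


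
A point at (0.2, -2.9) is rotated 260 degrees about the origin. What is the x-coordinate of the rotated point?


x' = x*cos(theta) - y*sin(theta)
cos(260 deg) = -0.1736, sin(260 deg) = -0.9848
x' = 0.2 * -0.1736 - -2.9 * -0.9848
= -0.0347 - 2.8559
= -2.8907


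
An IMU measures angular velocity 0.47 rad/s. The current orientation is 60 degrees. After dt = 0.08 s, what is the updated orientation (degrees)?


delta_theta = w * dt = 0.47 * 0.08 = 0.0376 rad
= 2.1543 deg
theta_new = 60 + 2.1543 = 62.1543 deg


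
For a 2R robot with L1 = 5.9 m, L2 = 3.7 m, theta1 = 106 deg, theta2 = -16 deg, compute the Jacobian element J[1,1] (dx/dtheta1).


J[1,1] = -L1*sin(t1) - L2*sin(t1+t2)
= -5.9*sin(106) - 3.7*sin(90)
= -9.3714


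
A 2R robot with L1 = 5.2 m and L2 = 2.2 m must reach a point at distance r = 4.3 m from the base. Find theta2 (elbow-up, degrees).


cos(theta2) = (r^2 - L1^2 - L2^2) / (2*L1*L2)
cos(theta2) = (18.49 - 27.04 - 4.84) / 22.88
cos(theta2) = -0.585227
theta2 = 125.819 degrees


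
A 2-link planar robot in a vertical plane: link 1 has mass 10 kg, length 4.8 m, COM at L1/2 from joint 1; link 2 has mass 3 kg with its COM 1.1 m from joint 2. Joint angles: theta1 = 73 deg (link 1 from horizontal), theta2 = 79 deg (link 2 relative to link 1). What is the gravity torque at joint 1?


Horizontal distance from joint 1 to link-1 COM:
  x_c1 = (L1/2)*cos(t1) = 2.4 * 0.2924 = 0.7017 m
Horizontal distance from joint 1 to link-2 COM:
  x_c2 = L1*cos(t1) + Lc2*cos(t1+t2)
       = 4.8*0.2924 + 1.1*-0.8829 = 0.4321 m
tau1 = m1*g*x_c1 + m2*g*x_c2
     = 10*9.81*0.7017 + 3*9.81*0.4321
     = 68.836 + 12.7179
     = 81.5539 Nm


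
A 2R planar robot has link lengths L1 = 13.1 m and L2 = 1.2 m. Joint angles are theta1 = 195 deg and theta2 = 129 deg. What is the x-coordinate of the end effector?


Convert angles to radians: theta1 = 3.4034, theta2 = 2.2515
x = L1*cos(theta1) + L2*cos(theta1+theta2)
x = -12.6536 + 0.9708
x = -11.6828


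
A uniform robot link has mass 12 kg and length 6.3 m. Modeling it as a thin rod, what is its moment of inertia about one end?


I = (1/3) * m * L^2
= (1/3) * 12 * 6.3^2
= 0.333333 * 12 * 39.69
= 158.76 kg*m^2


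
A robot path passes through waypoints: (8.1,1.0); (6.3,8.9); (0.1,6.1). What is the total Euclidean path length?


Segment lengths:
  seg1 = sqrt((-1.8)^2 + (7.9)^2) = 8.1025
  seg2 = sqrt((-6.2)^2 + (-2.8)^2) = 6.8029
Total = 14.9054


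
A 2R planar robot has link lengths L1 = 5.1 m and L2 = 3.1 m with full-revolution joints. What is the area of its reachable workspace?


r_max = L1 + L2 = 8.2 m
r_min = |L1 - L2| = 2.0 m
Area = pi*(r_max^2 - r_min^2)
= pi*(67.24 - 4.0)
= pi * 63.24
= 198.6743 m^2


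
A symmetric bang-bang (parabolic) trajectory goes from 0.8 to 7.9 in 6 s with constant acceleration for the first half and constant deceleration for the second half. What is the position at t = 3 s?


Symmetric rest-to-rest: each phase covers (pf-p0)/2 in time T/2. 0.5*a*(T/2)^2 = (pf-p0)/2 => a = 4*(pf-p0)/T^2
a = 4*(7.9-0.8)/6^2 = 0.7889
t = 3 is in the acceleration phase (t <= T/2).
p = p0 + 0.5*a*t^2 = 0.8 + 0.5*0.7889*3^2
= 4.35


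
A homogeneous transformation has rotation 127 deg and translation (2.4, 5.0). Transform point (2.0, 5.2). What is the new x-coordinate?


x' = cos(theta)*px - sin(theta)*py + tx
= -0.6018*2.0 - 0.7986*5.2 + 2.4
= -2.9565


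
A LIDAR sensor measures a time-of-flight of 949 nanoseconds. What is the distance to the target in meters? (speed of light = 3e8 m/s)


tof = 949 ns = 9.49e-07 s
dist = c * tof / 2
= 3e8 * 9.49e-07 / 2
= 142.35 m


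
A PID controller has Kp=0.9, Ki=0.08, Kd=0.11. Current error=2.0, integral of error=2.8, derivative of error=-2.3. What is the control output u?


u = Kp*e + Ki*int(e) + Kd*de/dt
= 0.9*2.0 + 0.08*2.8 + 0.11*(-2.3)
= 1.8 + 0.224 + -0.253
= 1.771


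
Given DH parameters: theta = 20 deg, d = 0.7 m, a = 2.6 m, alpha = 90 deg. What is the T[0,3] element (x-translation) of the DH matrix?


T[0,3] = a * cos(theta)
= 2.6 * cos(20 deg)
= 2.6 * 0.9397
= 2.4432


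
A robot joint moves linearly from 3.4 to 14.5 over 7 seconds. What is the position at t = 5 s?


s = t/T = 5/7 = 0.7143
p(t) = p0 + (pf-p0)*s
= 3.4 + (14.5 - 3.4) * 0.7143
= 11.3286


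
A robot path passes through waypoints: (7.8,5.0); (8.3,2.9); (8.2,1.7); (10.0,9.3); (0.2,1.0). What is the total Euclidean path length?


Segment lengths:
  seg1 = sqrt((0.5)^2 + (-2.1)^2) = 2.1587
  seg2 = sqrt((-0.1)^2 + (-1.2)^2) = 1.2042
  seg3 = sqrt((1.8)^2 + (7.6)^2) = 7.8102
  seg4 = sqrt((-9.8)^2 + (-8.3)^2) = 12.8425
Total = 24.0156


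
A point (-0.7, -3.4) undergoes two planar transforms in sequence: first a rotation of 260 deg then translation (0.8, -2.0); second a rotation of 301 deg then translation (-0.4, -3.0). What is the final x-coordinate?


After transform 1:
x1 = cos(260)*-0.7 - sin(260)*-3.4 + 0.8 = -2.4268
y1 = sin(260)*-0.7 + cos(260)*-3.4 + -2.0 = -0.7202
After transform 2:
x2 = cos(301)*-2.4268 - sin(301)*-0.7202 + -0.4
= -2.2672


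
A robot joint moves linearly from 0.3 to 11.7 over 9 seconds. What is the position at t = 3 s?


s = t/T = 3/9 = 0.3333
p(t) = p0 + (pf-p0)*s
= 0.3 + (11.7 - 0.3) * 0.3333
= 4.1


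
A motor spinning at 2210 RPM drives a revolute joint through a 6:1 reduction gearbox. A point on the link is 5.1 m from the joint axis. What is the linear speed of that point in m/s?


omega_motor = 2210 * 2*pi/60 = 231.4307 rad/s
omega_joint = omega_motor / 6 = 38.5718 rad/s
v = omega_joint * r = 38.5718 * 5.1
= 196.7161 m/s


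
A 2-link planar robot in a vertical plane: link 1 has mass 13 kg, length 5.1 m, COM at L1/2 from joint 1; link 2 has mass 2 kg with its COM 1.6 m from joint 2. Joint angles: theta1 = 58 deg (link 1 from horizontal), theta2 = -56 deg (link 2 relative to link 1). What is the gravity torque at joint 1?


Horizontal distance from joint 1 to link-1 COM:
  x_c1 = (L1/2)*cos(t1) = 2.55 * 0.5299 = 1.3513 m
Horizontal distance from joint 1 to link-2 COM:
  x_c2 = L1*cos(t1) + Lc2*cos(t1+t2)
       = 5.1*0.5299 + 1.6*0.9994 = 4.3016 m
tau1 = m1*g*x_c1 + m2*g*x_c2
     = 13*9.81*1.3513 + 2*9.81*4.3016
     = 172.3305 + 84.3977
     = 256.7282 Nm


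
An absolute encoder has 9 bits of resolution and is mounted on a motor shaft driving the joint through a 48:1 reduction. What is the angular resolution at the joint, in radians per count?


counts = 2^9 = 512
effective counts at joint = 512 * 48 = 24576
resolution = 2*pi / 24576
= 2.5566e-04 rad/count


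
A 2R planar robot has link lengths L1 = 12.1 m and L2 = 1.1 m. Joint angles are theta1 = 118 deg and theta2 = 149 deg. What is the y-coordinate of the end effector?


Convert angles to radians: theta1 = 2.0595, theta2 = 2.6005
y = L1*sin(theta1) + L2*sin(theta1+theta2)
y = 10.6837 + -1.0985
y = 9.5852


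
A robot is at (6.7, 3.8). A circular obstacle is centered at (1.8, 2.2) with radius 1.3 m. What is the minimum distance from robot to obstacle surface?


center_dist = sqrt((6.7-1.8)^2 + (3.8-2.2)^2)
= sqrt(24.01 + 2.56)
= 5.1546
min_dist = center_dist - radius = 5.1546 - 1.3 = 3.8546 m


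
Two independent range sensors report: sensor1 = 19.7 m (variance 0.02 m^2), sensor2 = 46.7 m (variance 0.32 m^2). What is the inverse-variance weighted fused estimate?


w1 = (1/var1) / (1/var1 + 1/var2)
   = 50.0 / (50.0 + 3.125) = 0.9412
w2 = 1 - w1 = 0.0588
fused = w1*s1 + w2*s2 = 18.5412 + 2.7471
= 21.2882 m


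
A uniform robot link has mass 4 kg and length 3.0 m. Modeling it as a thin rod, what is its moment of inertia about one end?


I = (1/3) * m * L^2
= (1/3) * 4 * 3.0^2
= 0.333333 * 4 * 9.0
= 12.0 kg*m^2


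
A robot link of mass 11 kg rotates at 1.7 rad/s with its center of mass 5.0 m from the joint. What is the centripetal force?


F = m * omega^2 * r
= 11 * 1.7^2 * 5.0
= 11 * 2.89 * 5.0
= 158.95 N


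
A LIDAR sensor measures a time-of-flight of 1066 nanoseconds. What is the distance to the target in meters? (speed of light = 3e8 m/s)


tof = 1066 ns = 1.066e-06 s
dist = c * tof / 2
= 3e8 * 1.066e-06 / 2
= 159.9 m


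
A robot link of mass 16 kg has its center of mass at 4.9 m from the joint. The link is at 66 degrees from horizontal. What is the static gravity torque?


tau = m*g*L*cos(angle)
= 16 * 9.81 * 4.9 * cos(66 deg)
= 16 * 9.81 * 4.9 * 0.4067
= 312.8228 Nm


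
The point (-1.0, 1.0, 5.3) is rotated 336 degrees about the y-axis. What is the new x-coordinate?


Rotation about y-axis: x' = x*cos(theta) + z*sin(theta)
= -1.0 * 0.9135 + 5.3 * -0.4067
= -3.0692


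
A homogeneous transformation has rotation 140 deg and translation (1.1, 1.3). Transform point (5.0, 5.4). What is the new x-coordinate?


x' = cos(theta)*px - sin(theta)*py + tx
= -0.766*5.0 - 0.6428*5.4 + 1.1
= -6.2013


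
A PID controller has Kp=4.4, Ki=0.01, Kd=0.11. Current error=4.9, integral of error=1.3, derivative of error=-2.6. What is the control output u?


u = Kp*e + Ki*int(e) + Kd*de/dt
= 4.4*4.9 + 0.01*1.3 + 0.11*(-2.6)
= 21.56 + 0.013 + -0.286
= 21.287


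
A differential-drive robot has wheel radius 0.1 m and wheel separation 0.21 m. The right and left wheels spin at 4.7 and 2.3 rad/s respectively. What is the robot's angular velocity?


vR = r*wR = 0.1*4.7 = 0.47 m/s
vL = r*wL = 0.1*2.3 = 0.23 m/s
v = (vR+vL)/2 = 0.35 m/s
omega = (vR-vL)/L = 1.1429 rad/s
angular velocity = 1.1429 rad/s


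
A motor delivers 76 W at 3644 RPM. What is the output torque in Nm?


omega = 3644 * 2*pi/60 = 381.5988 rad/s
tau = P / omega = 76 / 381.5988
= 0.1992 Nm


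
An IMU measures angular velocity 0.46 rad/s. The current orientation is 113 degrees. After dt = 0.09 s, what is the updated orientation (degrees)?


delta_theta = w * dt = 0.46 * 0.09 = 0.0414 rad
= 2.372 deg
theta_new = 113 + 2.372 = 115.372 deg


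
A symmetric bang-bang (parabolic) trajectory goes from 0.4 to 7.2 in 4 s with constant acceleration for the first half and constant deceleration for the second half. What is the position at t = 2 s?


Symmetric rest-to-rest: each phase covers (pf-p0)/2 in time T/2. 0.5*a*(T/2)^2 = (pf-p0)/2 => a = 4*(pf-p0)/T^2
a = 4*(7.2-0.4)/4^2 = 1.7
t = 2 is in the acceleration phase (t <= T/2).
p = p0 + 0.5*a*t^2 = 0.4 + 0.5*1.7*2^2
= 3.8


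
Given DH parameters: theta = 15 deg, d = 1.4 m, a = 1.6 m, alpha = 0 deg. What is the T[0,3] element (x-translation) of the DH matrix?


T[0,3] = a * cos(theta)
= 1.6 * cos(15 deg)
= 1.6 * 0.9659
= 1.5455


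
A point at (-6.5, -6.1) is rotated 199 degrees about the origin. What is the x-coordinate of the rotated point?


x' = x*cos(theta) - y*sin(theta)
cos(199 deg) = -0.9455, sin(199 deg) = -0.3256
x' = -6.5 * -0.9455 - -6.1 * -0.3256
= 6.1459 - 1.986
= 4.1599


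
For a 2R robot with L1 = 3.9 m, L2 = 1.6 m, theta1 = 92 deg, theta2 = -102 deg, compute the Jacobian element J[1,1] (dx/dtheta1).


J[1,1] = -L1*sin(t1) - L2*sin(t1+t2)
= -3.9*sin(92) - 1.6*sin(-10)
= -3.6198


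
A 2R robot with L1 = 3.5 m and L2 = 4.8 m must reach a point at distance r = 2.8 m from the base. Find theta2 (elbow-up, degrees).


cos(theta2) = (r^2 - L1^2 - L2^2) / (2*L1*L2)
cos(theta2) = (7.84 - 12.25 - 23.04) / 33.6
cos(theta2) = -0.816964
theta2 = 144.7821 degrees


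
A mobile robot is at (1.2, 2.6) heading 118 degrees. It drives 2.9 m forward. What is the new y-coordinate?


y_new = y0 + d*sin(theta)
= 2.6 + 2.9*sin(118)
= 2.6 + 2.5605
= 5.1605


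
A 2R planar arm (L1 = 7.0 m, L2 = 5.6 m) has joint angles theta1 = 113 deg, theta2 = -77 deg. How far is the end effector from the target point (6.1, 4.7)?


End effector via forward kinematics:
x = L1*cos(t1) + L2*cos(t1+t2) = 1.7954
y = L1*sin(t1) + L2*sin(t1+t2) = 9.7351
Distance to target:
d = sqrt((6.1 - 1.7954)^2 + (4.7 - 9.7351)^2)
= sqrt(18.5298 + 25.3525)
= 6.6244 m


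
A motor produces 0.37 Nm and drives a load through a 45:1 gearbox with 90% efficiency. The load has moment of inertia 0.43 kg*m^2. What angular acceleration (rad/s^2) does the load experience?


tau_out = tau_motor * N * eta
= 0.37 * 45 * 0.9 = 14.985 Nm
alpha = tau_out / I = 14.985 / 0.43
= 34.8488 rad/s^2


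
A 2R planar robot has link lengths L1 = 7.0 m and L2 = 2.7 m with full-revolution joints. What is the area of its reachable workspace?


r_max = L1 + L2 = 9.7 m
r_min = |L1 - L2| = 4.3 m
Area = pi*(r_max^2 - r_min^2)
= pi*(94.09 - 18.49)
= pi * 75.6
= 237.5044 m^2


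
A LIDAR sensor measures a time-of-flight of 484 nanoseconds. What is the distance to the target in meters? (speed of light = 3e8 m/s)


tof = 484 ns = 4.84e-07 s
dist = c * tof / 2
= 3e8 * 4.84e-07 / 2
= 72.6 m


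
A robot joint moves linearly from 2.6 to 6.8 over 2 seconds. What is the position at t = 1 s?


s = t/T = 1/2 = 0.5
p(t) = p0 + (pf-p0)*s
= 2.6 + (6.8 - 2.6) * 0.5
= 4.7


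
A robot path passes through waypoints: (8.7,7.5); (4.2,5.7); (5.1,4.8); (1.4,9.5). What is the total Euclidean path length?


Segment lengths:
  seg1 = sqrt((-4.5)^2 + (-1.8)^2) = 4.8466
  seg2 = sqrt((0.9)^2 + (-0.9)^2) = 1.2728
  seg3 = sqrt((-3.7)^2 + (4.7)^2) = 5.9816
Total = 12.1011


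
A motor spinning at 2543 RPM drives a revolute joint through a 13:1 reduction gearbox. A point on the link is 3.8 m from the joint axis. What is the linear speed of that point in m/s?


omega_motor = 2543 * 2*pi/60 = 266.3023 rad/s
omega_joint = omega_motor / 13 = 20.4848 rad/s
v = omega_joint * r = 20.4848 * 3.8
= 77.8422 m/s


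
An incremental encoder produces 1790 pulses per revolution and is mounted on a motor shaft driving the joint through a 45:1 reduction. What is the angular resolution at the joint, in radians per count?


counts per rev = 1790
effective counts at joint = 1790 * 45 = 80550
resolution = 2*pi / 80550
= 7.8004e-05 rad/count


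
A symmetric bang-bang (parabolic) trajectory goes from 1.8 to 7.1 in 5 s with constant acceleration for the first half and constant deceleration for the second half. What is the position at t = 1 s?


Symmetric rest-to-rest: each phase covers (pf-p0)/2 in time T/2. 0.5*a*(T/2)^2 = (pf-p0)/2 => a = 4*(pf-p0)/T^2
a = 4*(7.1-1.8)/5^2 = 0.848
t = 1 is in the acceleration phase (t <= T/2).
p = p0 + 0.5*a*t^2 = 1.8 + 0.5*0.848*1^2
= 2.224


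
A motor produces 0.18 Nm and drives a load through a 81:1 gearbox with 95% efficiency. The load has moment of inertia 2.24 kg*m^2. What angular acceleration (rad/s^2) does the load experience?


tau_out = tau_motor * N * eta
= 0.18 * 81 * 0.95 = 13.851 Nm
alpha = tau_out / I = 13.851 / 2.24
= 6.1835 rad/s^2


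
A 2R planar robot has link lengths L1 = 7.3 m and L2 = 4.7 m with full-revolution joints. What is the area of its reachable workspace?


r_max = L1 + L2 = 12.0 m
r_min = |L1 - L2| = 2.6 m
Area = pi*(r_max^2 - r_min^2)
= pi*(144.0 - 6.76)
= pi * 137.24
= 431.1522 m^2


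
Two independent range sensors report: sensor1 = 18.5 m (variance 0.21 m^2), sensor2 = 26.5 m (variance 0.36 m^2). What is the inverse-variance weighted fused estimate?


w1 = (1/var1) / (1/var1 + 1/var2)
   = 4.7619 / (4.7619 + 2.7778) = 0.6316
w2 = 1 - w1 = 0.3684
fused = w1*s1 + w2*s2 = 11.6842 + 9.7632
= 21.4474 m


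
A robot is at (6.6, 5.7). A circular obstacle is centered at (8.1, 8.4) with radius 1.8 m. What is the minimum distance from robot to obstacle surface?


center_dist = sqrt((6.6-8.1)^2 + (5.7-8.4)^2)
= sqrt(2.25 + 7.29)
= 3.0887
min_dist = center_dist - radius = 3.0887 - 1.8 = 1.2887 m


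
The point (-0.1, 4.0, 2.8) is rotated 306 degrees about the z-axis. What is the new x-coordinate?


Rotation about z-axis: x' = x*cos(theta) - y*sin(theta)
= -0.1 * 0.5878 - 4.0 * -0.809
= 3.1773


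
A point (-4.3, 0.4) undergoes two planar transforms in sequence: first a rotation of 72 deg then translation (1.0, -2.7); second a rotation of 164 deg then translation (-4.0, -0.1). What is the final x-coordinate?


After transform 1:
x1 = cos(72)*-4.3 - sin(72)*0.4 + 1.0 = -0.7092
y1 = sin(72)*-4.3 + cos(72)*0.4 + -2.7 = -6.6659
After transform 2:
x2 = cos(164)*-0.7092 - sin(164)*-6.6659 + -4.0
= -1.4809


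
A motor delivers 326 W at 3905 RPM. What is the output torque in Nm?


omega = 3905 * 2*pi/60 = 408.9306 rad/s
tau = P / omega = 326 / 408.9306
= 0.7972 Nm


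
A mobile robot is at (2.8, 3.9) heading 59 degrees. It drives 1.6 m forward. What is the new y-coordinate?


y_new = y0 + d*sin(theta)
= 3.9 + 1.6*sin(59)
= 3.9 + 1.3715
= 5.2715


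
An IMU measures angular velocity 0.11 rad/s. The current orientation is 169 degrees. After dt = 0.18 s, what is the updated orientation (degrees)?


delta_theta = w * dt = 0.11 * 0.18 = 0.0198 rad
= 1.1345 deg
theta_new = 169 + 1.1345 = 170.1345 deg


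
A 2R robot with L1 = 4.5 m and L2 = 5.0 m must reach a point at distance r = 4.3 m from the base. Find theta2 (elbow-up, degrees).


cos(theta2) = (r^2 - L1^2 - L2^2) / (2*L1*L2)
cos(theta2) = (18.49 - 20.25 - 25.0) / 45.0
cos(theta2) = -0.594667
theta2 = 126.4889 degrees


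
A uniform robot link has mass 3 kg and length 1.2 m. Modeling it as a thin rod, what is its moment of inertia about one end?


I = (1/3) * m * L^2
= (1/3) * 3 * 1.2^2
= 0.333333 * 3 * 1.44
= 1.44 kg*m^2


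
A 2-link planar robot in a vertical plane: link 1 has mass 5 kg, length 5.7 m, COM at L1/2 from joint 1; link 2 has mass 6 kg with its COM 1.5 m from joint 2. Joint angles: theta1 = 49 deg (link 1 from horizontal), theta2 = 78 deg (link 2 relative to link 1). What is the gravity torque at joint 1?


Horizontal distance from joint 1 to link-1 COM:
  x_c1 = (L1/2)*cos(t1) = 2.85 * 0.6561 = 1.8698 m
Horizontal distance from joint 1 to link-2 COM:
  x_c2 = L1*cos(t1) + Lc2*cos(t1+t2)
       = 5.7*0.6561 + 1.5*-0.6018 = 2.8368 m
tau1 = m1*g*x_c1 + m2*g*x_c2
     = 5*9.81*1.8698 + 6*9.81*2.8368
     = 91.7121 + 166.9749
     = 258.687 Nm
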